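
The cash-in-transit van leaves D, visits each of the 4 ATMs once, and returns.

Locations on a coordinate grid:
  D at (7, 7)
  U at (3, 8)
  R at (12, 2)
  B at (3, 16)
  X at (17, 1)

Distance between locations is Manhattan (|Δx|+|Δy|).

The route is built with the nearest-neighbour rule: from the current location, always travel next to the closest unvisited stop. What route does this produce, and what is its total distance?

D → [U:5 / R:10 / B:13 / X:16] → U (5)
U → [B:8 / R:15 / X:21] → B (8)
B → [R:23 / X:29] → R (23)
R → [X:6] → X (6)
Return X→D: 16.
Total = 5 + 8 + 23 + 6 + 16 = 58.

Nearest-neighbour total = 58; route D → U → B → R → X → D.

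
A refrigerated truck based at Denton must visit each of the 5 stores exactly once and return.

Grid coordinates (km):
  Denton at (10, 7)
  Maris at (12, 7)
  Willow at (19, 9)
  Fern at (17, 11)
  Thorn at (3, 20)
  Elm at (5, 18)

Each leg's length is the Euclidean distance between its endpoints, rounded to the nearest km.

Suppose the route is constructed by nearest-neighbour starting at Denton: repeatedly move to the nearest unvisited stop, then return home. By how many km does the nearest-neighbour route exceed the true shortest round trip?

Denton: Maris=2, Fern=8, Willow=9, Elm=12, Thorn=15 ⇒ Maris
Maris: Fern=6, Willow=7, Elm=13, Thorn=16 ⇒ Fern
Fern: Willow=3, Elm=14, Thorn=17 ⇒ Willow
Willow: Elm=17, Thorn=19 ⇒ Elm
Elm: Thorn=3 ⇒ Thorn
NN route Denton → Maris → Fern → Willow → Elm → Thorn → Denton costs 46.
Optimal: Denton → Maris → Willow → Fern → Thorn → Elm → Denton costs 44 (by enumerating all 60 distinct tours).
Excess = 46 − 44 = 2.

2 km longer than the optimal tour.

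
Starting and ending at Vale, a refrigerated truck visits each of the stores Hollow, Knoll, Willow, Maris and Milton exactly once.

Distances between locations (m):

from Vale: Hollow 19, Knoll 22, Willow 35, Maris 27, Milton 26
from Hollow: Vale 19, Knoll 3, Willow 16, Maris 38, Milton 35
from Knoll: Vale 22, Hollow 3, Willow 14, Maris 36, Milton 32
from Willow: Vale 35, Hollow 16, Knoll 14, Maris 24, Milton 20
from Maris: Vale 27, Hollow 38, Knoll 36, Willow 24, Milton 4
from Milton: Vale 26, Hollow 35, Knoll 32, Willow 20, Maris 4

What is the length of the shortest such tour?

Vale - Hollow - Knoll - Willow - Maris - Milton - Vale: 19+3+14+24+4+26 = 90
Vale - Hollow - Knoll - Willow - Milton - Maris - Vale: 19+3+14+20+4+27 = 87
Vale - Hollow - Knoll - Maris - Willow - Milton - Vale: 19+3+36+24+20+26 = 128
Vale - Hollow - Knoll - Maris - Milton - Willow - Vale: 19+3+36+4+20+35 = 117
Vale - Hollow - Knoll - Milton - Willow - Maris - Vale: 19+3+32+20+24+27 = 125
Vale - Hollow - Knoll - Milton - Maris - Willow - Vale: 19+3+32+4+24+35 = 117
Vale - Hollow - Willow - Knoll - Maris - Milton - Vale: 19+16+14+36+4+26 = 115
Vale - Hollow - Willow - Knoll - Milton - Maris - Vale: 19+16+14+32+4+27 = 112
Vale - Hollow - Willow - Maris - Knoll - Milton - Vale: 19+16+24+36+32+26 = 153
Vale - Hollow - Willow - Maris - Milton - Knoll - Vale: 19+16+24+4+32+22 = 117
Vale - Hollow - Willow - Milton - Knoll - Maris - Vale: 19+16+20+32+36+27 = 150
Vale - Hollow - Willow - Milton - Maris - Knoll - Vale: 19+16+20+4+36+22 = 117
Vale - Hollow - Maris - Knoll - Willow - Milton - Vale: 19+38+36+14+20+26 = 153
Vale - Hollow - Maris - Knoll - Milton - Willow - Vale: 19+38+36+32+20+35 = 180
… (46 more)
The minimum is 87.
One optimal route: Vale → Hollow → Knoll → Willow → Milton → Maris → Vale (or its reverse).

Shortest round trip = 87 m.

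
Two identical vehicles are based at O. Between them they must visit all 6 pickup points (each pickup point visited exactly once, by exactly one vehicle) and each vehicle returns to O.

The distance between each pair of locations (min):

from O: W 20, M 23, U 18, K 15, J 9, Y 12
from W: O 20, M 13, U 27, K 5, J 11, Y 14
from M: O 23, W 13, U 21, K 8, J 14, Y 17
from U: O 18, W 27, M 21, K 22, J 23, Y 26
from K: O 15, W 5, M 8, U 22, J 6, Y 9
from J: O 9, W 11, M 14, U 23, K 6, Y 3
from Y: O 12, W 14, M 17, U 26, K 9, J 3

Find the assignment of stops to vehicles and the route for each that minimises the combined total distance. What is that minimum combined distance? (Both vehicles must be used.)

96 min — the smallest possible combined total.

Try each way of splitting the stops between the two vehicles (each non-empty) and, for each split, find the best tour for each vehicle:
  {W} + {M, U, K, J, Y}: 40 + 68 = 108
  {M} + {W, U, K, J, Y}: 46 + 71 = 117
  {W, M} + {U, K, J, Y}: 56 + 61 = 117
  {U} + {W, M, K, J, Y}: 36 + 62 = 98
  {W, U} + {M, K, J, Y}: 65 + 52 = 117
  {M, U} + {W, K, J, Y}: 62 + 46 = 108
  … (31 splits in total)
  {W, M, U, K} + {J, Y}: 72 + 24 = 96  ← best
Best: vehicle 1 O → W → K → M → U → O = 72; vehicle 2 O → J → Y → O = 24; combined 96.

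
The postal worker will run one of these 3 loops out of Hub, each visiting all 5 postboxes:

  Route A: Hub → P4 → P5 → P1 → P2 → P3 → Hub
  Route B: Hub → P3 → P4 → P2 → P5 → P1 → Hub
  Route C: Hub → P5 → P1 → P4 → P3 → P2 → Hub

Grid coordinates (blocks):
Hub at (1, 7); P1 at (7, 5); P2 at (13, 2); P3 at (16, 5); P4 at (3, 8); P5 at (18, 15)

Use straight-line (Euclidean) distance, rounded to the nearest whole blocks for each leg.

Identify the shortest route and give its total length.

Shortest is Route A, total 60 blocks.

Route A: 2 + 17 + 15 + 7 + 4 + 15 = 60
Route B: 15 + 13 + 12 + 14 + 15 + 6 = 75
Route C: 19 + 15 + 5 + 13 + 4 + 13 = 69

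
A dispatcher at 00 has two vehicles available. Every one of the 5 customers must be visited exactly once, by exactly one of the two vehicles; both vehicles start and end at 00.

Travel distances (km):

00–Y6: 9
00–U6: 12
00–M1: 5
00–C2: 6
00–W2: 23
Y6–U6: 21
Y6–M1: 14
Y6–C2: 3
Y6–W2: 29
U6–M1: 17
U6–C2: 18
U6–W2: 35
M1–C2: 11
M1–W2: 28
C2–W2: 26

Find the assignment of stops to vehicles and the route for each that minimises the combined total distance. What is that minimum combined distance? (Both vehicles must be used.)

Minimum combined distance: 95 km.

There are 2^4 − 1 = 15 ways to divide the 5 stops into two non-empty groups. For each, the best each vehicle can do is its own shortest tour through its group:
  {Y6} + {U6, M1, C2, W2}: 18 + 89 = 107
  {U6} + {Y6, M1, C2, W2}: 24 + 71 = 95
  {Y6, U6} + {M1, C2, W2}: 42 + 65 = 107
  {M1} + {Y6, U6, C2, W2}: 10 + 85 = 95
  {Y6, M1} + {U6, C2, W2}: 28 + 79 = 107
  {U6, M1} + {Y6, C2, W2}: 34 + 61 = 95
  … (15 splits in total)
Best: vehicle 1 00 → U6 → 00 = 24; vehicle 2 00 → Y6 → C2 → W2 → M1 → 00 = 71; combined 95.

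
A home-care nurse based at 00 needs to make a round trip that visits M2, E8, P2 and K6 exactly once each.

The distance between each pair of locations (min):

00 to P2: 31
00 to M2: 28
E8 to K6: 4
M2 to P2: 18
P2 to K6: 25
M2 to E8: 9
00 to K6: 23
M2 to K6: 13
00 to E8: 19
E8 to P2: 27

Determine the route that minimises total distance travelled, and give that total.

Shortest round trip = 85 min.

With 4 stops there are 4!/2 = 12 distinct round trips (a route and its reverse cost the same).
00 → M2 → E8 → P2 → K6 → 00: 28+9+27+25+23 = 112
00 → M2 → E8 → K6 → P2 → 00: 28+9+4+25+31 = 97
00 → M2 → P2 → E8 → K6 → 00: 28+18+27+4+23 = 100
00 → M2 → P2 → K6 → E8 → 00: 28+18+25+4+19 = 94
00 → M2 → K6 → E8 → P2 → 00: 28+13+4+27+31 = 103
00 → M2 → K6 → P2 → E8 → 00: 28+13+25+27+19 = 112
00 → E8 → M2 → P2 → K6 → 00: 19+9+18+25+23 = 94
00 → E8 → M2 → K6 → P2 → 00: 19+9+13+25+31 = 97
00 → E8 → P2 → M2 → K6 → 00: 19+27+18+13+23 = 100
00 → E8 → K6 → M2 → P2 → 00: 19+4+13+18+31 = 85
00 → P2 → M2 → E8 → K6 → 00: 31+18+9+4+23 = 85
00 → P2 → E8 → M2 → K6 → 00: 31+27+9+13+23 = 103
The minimum is 85.
One optimal route: 00 → E8 → K6 → M2 → P2 → 00 (or its reverse).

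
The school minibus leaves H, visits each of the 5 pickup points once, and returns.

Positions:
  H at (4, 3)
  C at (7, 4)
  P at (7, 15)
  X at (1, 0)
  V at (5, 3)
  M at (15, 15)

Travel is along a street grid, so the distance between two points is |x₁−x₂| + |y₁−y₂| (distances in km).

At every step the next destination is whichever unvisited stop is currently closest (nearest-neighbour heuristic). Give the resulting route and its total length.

Nearest-neighbour total = 66 km; route H → V → C → X → P → M → H.

From H: distances to unvisited — V=1, C=4, X=6, P=15, M=23. Nearest is V (1).
From V: distances to unvisited — C=3, X=7, P=14, M=22. Nearest is C (3).
From C: distances to unvisited — X=10, P=11, M=19. Nearest is X (10).
From X: distances to unvisited — P=21, M=29. Nearest is P (21).
From P: distances to unvisited — M=8. Nearest is M (8).
Return M→H: 23.
Total = 1 + 3 + 10 + 21 + 8 + 23 = 66.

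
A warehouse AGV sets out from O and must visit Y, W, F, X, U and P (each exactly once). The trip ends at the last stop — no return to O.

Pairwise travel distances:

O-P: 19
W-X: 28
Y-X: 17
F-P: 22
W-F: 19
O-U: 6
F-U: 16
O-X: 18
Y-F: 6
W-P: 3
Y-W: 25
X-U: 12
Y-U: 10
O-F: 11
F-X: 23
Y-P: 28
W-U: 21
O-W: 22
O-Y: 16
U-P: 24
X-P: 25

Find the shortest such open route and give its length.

There are 6! = 720 possible orderings.
O→Y→W→F→X→U→P: 16+25+19+23+12+24 = 119
O→Y→W→F→X→P→U: 16+25+19+23+25+24 = 132
O→Y→W→F→U→X→P: 16+25+19+16+12+25 = 113
O→Y→W→F→U→P→X: 16+25+19+16+24+25 = 125
O→Y→W→F→P→X→U: 16+25+19+22+25+12 = 119
O→Y→W→F→P→U→X: 16+25+19+22+24+12 = 118
O→Y→W→X→F→U→P: 16+25+28+23+16+24 = 132
O→Y→W→X→F→P→U: 16+25+28+23+22+24 = 138
… (712 more)
O→U→X→Y→F→W→P: 6+12+17+6+19+3 = 63  ← best
The minimum is 63.
One shortest path: O → U → X → Y → F → W → P.

Minimum one-way distance = 63.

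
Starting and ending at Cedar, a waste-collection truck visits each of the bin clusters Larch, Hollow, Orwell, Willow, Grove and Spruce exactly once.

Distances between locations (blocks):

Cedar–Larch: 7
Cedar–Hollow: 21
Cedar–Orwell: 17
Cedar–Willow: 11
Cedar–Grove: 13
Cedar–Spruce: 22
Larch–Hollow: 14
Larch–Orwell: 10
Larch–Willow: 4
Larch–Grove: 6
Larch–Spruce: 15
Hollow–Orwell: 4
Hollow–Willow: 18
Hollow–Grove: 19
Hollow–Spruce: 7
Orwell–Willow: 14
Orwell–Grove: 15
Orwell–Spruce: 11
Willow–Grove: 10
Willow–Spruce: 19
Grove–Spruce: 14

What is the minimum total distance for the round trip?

Shortest round trip = 63 blocks.

With 6 stops there are 6!/2 = 360 distinct round trips (a route and its reverse cost the same).
Cedar-Larch-Hollow-Orwell-Willow-Grove-Spruce-Cedar: 7+14+4+14+10+14+22 = 85
Cedar-Larch-Hollow-Orwell-Willow-Spruce-Grove-Cedar: 7+14+4+14+19+14+13 = 85
Cedar-Larch-Hollow-Orwell-Grove-Willow-Spruce-Cedar: 7+14+4+15+10+19+22 = 91
Cedar-Larch-Hollow-Orwell-Grove-Spruce-Willow-Cedar: 7+14+4+15+14+19+11 = 84
Cedar-Larch-Hollow-Orwell-Spruce-Willow-Grove-Cedar: 7+14+4+11+19+10+13 = 78
Cedar-Larch-Hollow-Orwell-Spruce-Grove-Willow-Cedar: 7+14+4+11+14+10+11 = 71
Cedar-Larch-Hollow-Willow-Orwell-Grove-Spruce-Cedar: 7+14+18+14+15+14+22 = 104
Cedar-Larch-Hollow-Willow-Orwell-Spruce-Grove-Cedar: 7+14+18+14+11+14+13 = 91
… (352 more)
Cedar-Larch-Orwell-Hollow-Spruce-Grove-Willow-Cedar: 7+10+4+7+14+10+11 = 63  ← best
The minimum is 63.
One optimal route: Cedar → Larch → Orwell → Hollow → Spruce → Grove → Willow → Cedar (or its reverse).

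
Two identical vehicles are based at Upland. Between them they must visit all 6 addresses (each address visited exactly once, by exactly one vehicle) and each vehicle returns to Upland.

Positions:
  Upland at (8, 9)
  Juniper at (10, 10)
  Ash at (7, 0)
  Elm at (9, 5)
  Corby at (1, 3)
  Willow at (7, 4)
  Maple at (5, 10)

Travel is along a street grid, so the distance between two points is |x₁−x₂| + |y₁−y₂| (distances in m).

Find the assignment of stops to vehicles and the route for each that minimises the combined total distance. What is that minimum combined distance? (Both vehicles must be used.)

Minimum combined distance: 42 m.

There are 2^5 − 1 = 31 ways to divide the 6 stops into two non-empty groups. For each, the best each vehicle can do is its own shortest tour through its group:
  {Juniper} + {Ash, Elm, Corby, Willow, Maple}: 6 + 36 = 42
  {Ash} + {Juniper, Elm, Corby, Willow, Maple}: 20 + 34 = 54
  {Juniper, Ash} + {Elm, Corby, Willow, Maple}: 26 + 30 = 56
  {Elm} + {Juniper, Ash, Corby, Willow, Maple}: 10 + 38 = 48
  {Juniper, Elm} + {Ash, Corby, Willow, Maple}: 14 + 34 = 48
  {Ash, Elm} + {Juniper, Corby, Willow, Maple}: 22 + 32 = 54
  … (31 splits in total)
Best: vehicle 1 Upland → Juniper → Upland = 6; vehicle 2 Upland → Elm → Willow → Ash → Corby → Maple → Upland = 36; combined 42.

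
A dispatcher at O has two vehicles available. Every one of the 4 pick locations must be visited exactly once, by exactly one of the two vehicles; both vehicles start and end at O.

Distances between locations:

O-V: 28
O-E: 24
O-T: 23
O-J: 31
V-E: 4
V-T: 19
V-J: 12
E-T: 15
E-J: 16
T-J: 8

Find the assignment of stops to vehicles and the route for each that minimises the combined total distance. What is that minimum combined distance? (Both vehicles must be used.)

There are 2^3 − 1 = 7 ways to divide the 4 stops into two non-empty groups. For each, the best each vehicle can do is its own shortest tour through its group:
  {V} + {E, T, J}: 56 + 71 = 127
  {E} + {V, T, J}: 48 + 71 = 119
  {V, E} + {T, J}: 56 + 62 = 118
  {T} + {V, E, J}: 46 + 71 = 117
  {V, T} + {E, J}: 70 + 71 = 141
  {E, T} + {V, J}: 62 + 71 = 133
  … (7 splits in total)
Best: vehicle 1 O → T → O = 46; vehicle 2 O → E → V → J → O = 71; combined 117.

117 — the smallest possible combined total.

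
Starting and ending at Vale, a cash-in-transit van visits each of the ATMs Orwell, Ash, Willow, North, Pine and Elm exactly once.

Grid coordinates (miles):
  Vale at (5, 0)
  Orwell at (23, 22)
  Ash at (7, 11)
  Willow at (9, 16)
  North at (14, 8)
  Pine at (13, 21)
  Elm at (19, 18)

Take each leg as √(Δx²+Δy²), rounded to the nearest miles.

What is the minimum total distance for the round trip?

Minimum total distance: 61 miles.

Vale - Orwell - Ash - Willow - North - Pine - Elm - Vale: 28+19+5+9+13+7+23 = 104
Vale - Orwell - Ash - Willow - North - Elm - Pine - Vale: 28+19+5+9+11+7+22 = 101
Vale - Orwell - Ash - Willow - Pine - North - Elm - Vale: 28+19+5+6+13+11+23 = 105
Vale - Orwell - Ash - Willow - Pine - Elm - North - Vale: 28+19+5+6+7+11+12 = 88
Vale - Orwell - Ash - Willow - Elm - North - Pine - Vale: 28+19+5+10+11+13+22 = 108
Vale - Orwell - Ash - Willow - Elm - Pine - North - Vale: 28+19+5+10+7+13+12 = 94
Vale - Orwell - Ash - North - Willow - Pine - Elm - Vale: 28+19+8+9+6+7+23 = 100
Vale - Orwell - Ash - North - Willow - Elm - Pine - Vale: 28+19+8+9+10+7+22 = 103
… (352 more)
Vale - Ash - Willow - Pine - Orwell - Elm - North - Vale: 11+5+6+10+6+11+12 = 61  ← best
The minimum is 61.
One optimal route: Vale → Ash → Willow → Pine → Orwell → Elm → North → Vale (or its reverse).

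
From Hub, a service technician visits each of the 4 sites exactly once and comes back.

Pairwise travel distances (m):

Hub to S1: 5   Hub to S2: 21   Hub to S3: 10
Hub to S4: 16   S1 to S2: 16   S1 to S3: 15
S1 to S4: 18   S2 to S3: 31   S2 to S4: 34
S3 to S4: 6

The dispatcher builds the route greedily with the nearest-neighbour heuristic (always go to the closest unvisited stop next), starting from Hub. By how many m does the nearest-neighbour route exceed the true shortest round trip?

From Hub: S1=5, S3=10, S4=16, S2=21 → choose S1 (5).
From S1: S3=15, S2=16, S4=18 → choose S3 (15).
From S3: S4=6, S2=31 → choose S4 (6).
From S4: S2=34 → choose S2 (34).
NN route Hub → S1 → S3 → S4 → S2 → Hub costs 81.
Optimal: Hub → S1 → S2 → S4 → S3 → Hub costs 71 (by enumerating all 12 distinct tours).
Excess = 81 − 71 = 10.

Excess over optimum: 10 m.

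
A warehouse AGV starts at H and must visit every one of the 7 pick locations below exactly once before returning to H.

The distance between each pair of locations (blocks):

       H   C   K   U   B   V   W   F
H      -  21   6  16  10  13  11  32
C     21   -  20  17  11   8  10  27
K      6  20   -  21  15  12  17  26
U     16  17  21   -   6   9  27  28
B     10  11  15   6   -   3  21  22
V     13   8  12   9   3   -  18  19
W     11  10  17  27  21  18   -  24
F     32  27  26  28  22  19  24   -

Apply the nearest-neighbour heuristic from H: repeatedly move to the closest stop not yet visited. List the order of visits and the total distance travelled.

Nearest-neighbour total = 110 blocks; route H → K → V → B → U → C → W → F → H.

From H: distances to unvisited — K=6, B=10, W=11, V=13, U=16, C=21, F=32. Nearest is K (6).
From K: distances to unvisited — V=12, B=15, W=17, C=20, U=21, F=26. Nearest is V (12).
From V: distances to unvisited — B=3, C=8, U=9, W=18, F=19. Nearest is B (3).
From B: distances to unvisited — U=6, C=11, W=21, F=22. Nearest is U (6).
From U: distances to unvisited — C=17, W=27, F=28. Nearest is C (17).
From C: distances to unvisited — W=10, F=27. Nearest is W (10).
From W: distances to unvisited — F=24. Nearest is F (24).
Return F→H: 32.
Total = 6 + 12 + 3 + 6 + 17 + 10 + 24 + 32 = 110.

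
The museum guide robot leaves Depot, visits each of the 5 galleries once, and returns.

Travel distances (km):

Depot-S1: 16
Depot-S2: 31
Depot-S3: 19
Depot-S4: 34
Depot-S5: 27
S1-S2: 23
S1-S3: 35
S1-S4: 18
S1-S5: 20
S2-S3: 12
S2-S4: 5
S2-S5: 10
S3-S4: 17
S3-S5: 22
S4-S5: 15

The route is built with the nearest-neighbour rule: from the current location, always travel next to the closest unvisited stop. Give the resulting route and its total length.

At Depot the remaining stops are S1 16, S3 19, S5 27, S2 31, S4 34; go to S1.
At S1 the remaining stops are S4 18, S5 20, S2 23, S3 35; go to S4.
At S4 the remaining stops are S2 5, S5 15, S3 17; go to S2.
At S2 the remaining stops are S5 10, S3 12; go to S5.
At S5 the remaining stops are S3 22; go to S3.
Return S3→Depot: 19.
Total = 16 + 18 + 5 + 10 + 22 + 19 = 90.

Nearest-neighbour total = 90 km; route Depot → S1 → S4 → S2 → S5 → S3 → Depot.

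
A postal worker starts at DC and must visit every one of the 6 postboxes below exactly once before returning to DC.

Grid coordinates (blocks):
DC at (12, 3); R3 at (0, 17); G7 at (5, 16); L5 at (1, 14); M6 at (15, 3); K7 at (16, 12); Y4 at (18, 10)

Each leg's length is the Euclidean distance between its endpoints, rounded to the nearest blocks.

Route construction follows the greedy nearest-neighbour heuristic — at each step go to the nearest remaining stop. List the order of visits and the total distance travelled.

Nearest-neighbour total = 51 blocks; route DC → M6 → Y4 → K7 → G7 → L5 → R3 → DC.

From DC: distances to unvisited — M6=3, Y4=9, K7=10, G7=15, L5=16, R3=18. Nearest is M6 (3).
From M6: distances to unvisited — Y4=8, K7=9, G7=16, L5=18, R3=21. Nearest is Y4 (8).
From Y4: distances to unvisited — K7=3, G7=14, L5=17, R3=19. Nearest is K7 (3).
From K7: distances to unvisited — G7=12, L5=15, R3=17. Nearest is G7 (12).
From G7: distances to unvisited — L5=4, R3=5. Nearest is L5 (4).
From L5: distances to unvisited — R3=3. Nearest is R3 (3).
Return R3→DC: 18.
Total = 3 + 8 + 3 + 12 + 4 + 3 + 18 = 51.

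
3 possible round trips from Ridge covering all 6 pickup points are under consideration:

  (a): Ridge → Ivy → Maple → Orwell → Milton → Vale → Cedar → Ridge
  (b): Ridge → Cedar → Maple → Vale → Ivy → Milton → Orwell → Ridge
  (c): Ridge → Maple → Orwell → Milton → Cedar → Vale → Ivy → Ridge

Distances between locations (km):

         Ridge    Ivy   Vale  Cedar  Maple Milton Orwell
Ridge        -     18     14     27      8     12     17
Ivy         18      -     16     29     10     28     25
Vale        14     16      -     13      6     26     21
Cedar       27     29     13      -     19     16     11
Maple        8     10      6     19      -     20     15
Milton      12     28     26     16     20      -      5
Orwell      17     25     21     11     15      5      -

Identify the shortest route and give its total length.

91 km — (c) is the shortest.

(a): 18 + 10 + 15 + 5 + 26 + 13 + 27 = 114
(b): 27 + 19 + 6 + 16 + 28 + 5 + 17 = 118
(c): 8 + 15 + 5 + 16 + 13 + 16 + 18 = 91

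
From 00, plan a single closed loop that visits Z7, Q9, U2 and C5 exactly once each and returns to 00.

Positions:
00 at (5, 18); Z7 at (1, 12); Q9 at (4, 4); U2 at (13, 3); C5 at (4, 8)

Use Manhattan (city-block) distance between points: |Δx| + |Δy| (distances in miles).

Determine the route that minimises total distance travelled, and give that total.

There are 12 distinct closed tours to check (reversals are equivalent).
00 - Z7 - Q9 - U2 - C5 - 00: 10+11+10+14+11 = 56
00 - Z7 - Q9 - C5 - U2 - 00: 10+11+4+14+23 = 62
00 - Z7 - U2 - Q9 - C5 - 00: 10+21+10+4+11 = 56
00 - Z7 - U2 - C5 - Q9 - 00: 10+21+14+4+15 = 64
00 - Z7 - C5 - Q9 - U2 - 00: 10+7+4+10+23 = 54
00 - Z7 - C5 - U2 - Q9 - 00: 10+7+14+10+15 = 56
00 - Q9 - Z7 - U2 - C5 - 00: 15+11+21+14+11 = 72
00 - Q9 - Z7 - C5 - U2 - 00: 15+11+7+14+23 = 70
00 - Q9 - U2 - Z7 - C5 - 00: 15+10+21+7+11 = 64
00 - Q9 - C5 - Z7 - U2 - 00: 15+4+7+21+23 = 70
00 - U2 - Z7 - Q9 - C5 - 00: 23+21+11+4+11 = 70
00 - U2 - Q9 - Z7 - C5 - 00: 23+10+11+7+11 = 62
The minimum is 54.
One optimal route: 00 → Z7 → C5 → Q9 → U2 → 00 (or its reverse).

Shortest round trip = 54 miles.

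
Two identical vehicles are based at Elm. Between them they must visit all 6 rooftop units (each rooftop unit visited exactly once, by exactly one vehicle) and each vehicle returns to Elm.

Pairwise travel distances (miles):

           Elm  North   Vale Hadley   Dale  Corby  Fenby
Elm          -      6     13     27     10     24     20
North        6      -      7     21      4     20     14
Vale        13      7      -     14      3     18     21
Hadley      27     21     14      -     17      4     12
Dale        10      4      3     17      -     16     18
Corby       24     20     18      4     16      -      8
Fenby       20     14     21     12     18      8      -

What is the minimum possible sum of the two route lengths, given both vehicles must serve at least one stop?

Minimum combined distance: 71 miles.

Try each way of splitting the stops between the two vehicles (each non-empty) and, for each split, find the best tour for each vehicle:
  {North} + {Vale, Hadley, Dale, Corby, Fenby}: 12 + 59 = 71
  {Vale} + {North, Hadley, Dale, Corby, Fenby}: 26 + 59 = 85
  {North, Vale} + {Hadley, Dale, Corby, Fenby}: 26 + 59 = 85
  {Hadley} + {North, Vale, Dale, Corby, Fenby}: 54 + 59 = 113
  {North, Hadley} + {Vale, Dale, Corby, Fenby}: 54 + 59 = 113
  {Vale, Hadley} + {North, Dale, Corby, Fenby}: 54 + 54 = 108
  … (31 splits in total)
Best: vehicle 1 Elm → North → Elm = 12; vehicle 2 Elm → Dale → Vale → Hadley → Corby → Fenby → Elm = 59; combined 71.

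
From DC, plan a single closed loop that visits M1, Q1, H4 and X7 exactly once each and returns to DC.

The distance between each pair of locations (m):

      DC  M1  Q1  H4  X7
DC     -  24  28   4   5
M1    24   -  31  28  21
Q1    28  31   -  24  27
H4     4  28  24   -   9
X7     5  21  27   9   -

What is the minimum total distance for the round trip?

85 m — the shortest possible round trip.

There are 12 distinct closed tours to check (reversals are equivalent).
DC-M1-Q1-H4-X7-DC: 24+31+24+9+5 = 93
DC-M1-Q1-X7-H4-DC: 24+31+27+9+4 = 95
DC-M1-H4-Q1-X7-DC: 24+28+24+27+5 = 108
DC-M1-H4-X7-Q1-DC: 24+28+9+27+28 = 116
DC-M1-X7-Q1-H4-DC: 24+21+27+24+4 = 100
DC-M1-X7-H4-Q1-DC: 24+21+9+24+28 = 106
DC-Q1-M1-H4-X7-DC: 28+31+28+9+5 = 101
DC-Q1-M1-X7-H4-DC: 28+31+21+9+4 = 93
DC-Q1-H4-M1-X7-DC: 28+24+28+21+5 = 106
DC-Q1-X7-M1-H4-DC: 28+27+21+28+4 = 108
DC-H4-M1-Q1-X7-DC: 4+28+31+27+5 = 95
DC-H4-Q1-M1-X7-DC: 4+24+31+21+5 = 85
The minimum is 85.
One optimal route: DC → H4 → Q1 → M1 → X7 → DC (or its reverse).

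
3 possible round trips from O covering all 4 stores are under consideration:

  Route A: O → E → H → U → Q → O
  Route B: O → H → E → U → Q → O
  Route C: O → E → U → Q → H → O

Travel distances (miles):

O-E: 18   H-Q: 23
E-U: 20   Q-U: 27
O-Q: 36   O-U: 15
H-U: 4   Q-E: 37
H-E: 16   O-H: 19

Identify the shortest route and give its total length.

Route A: 18 + 16 + 4 + 27 + 36 = 101
Route B: 19 + 16 + 20 + 27 + 36 = 118
Route C: 18 + 20 + 27 + 23 + 19 = 107

Shortest is Route A, total 101 miles.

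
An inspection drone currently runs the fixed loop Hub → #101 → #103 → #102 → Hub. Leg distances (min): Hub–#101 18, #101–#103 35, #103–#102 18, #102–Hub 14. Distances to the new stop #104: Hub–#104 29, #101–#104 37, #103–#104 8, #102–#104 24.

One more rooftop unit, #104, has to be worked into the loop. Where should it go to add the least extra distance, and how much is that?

Insertion cost between consecutive stops i–j is d(i,#104) + d(#104,j) − d(i,j):
  between Hub and #101: 29 + 37 − 18 = 48
  between #101 and #103: 37 + 8 − 35 = 10
  between #103 and #102: 8 + 24 − 18 = 14
  between #102 and Hub: 24 + 29 − 14 = 39
Cheapest insertion is between #101 and #103, adding 10.
New total = 85 + 10 = 95.

Minimum extra distance: 10 min, inserting #104 between #101 and #103.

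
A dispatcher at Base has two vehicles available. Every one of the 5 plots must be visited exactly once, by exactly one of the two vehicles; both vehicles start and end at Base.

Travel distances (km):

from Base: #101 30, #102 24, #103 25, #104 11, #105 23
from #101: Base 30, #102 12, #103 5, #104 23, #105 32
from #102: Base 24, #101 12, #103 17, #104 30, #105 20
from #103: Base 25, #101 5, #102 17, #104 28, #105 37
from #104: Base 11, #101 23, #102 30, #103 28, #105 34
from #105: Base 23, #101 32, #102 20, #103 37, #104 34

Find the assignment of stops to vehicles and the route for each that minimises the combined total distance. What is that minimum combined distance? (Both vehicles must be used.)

Minimum combined distance: 107 km.

There are 2^4 − 1 = 15 ways to divide the 5 stops into two non-empty groups. For each, the best each vehicle can do is its own shortest tour through its group:
  {#101} + {#102, #103, #104, #105}: 60 + 99 = 159
  {#102} + {#101, #103, #104, #105}: 48 + 99 = 147
  {#101, #102} + {#103, #104, #105}: 66 + 99 = 165
  {#103} + {#101, #102, #104, #105}: 50 + 89 = 139
  {#101, #103} + {#102, #104, #105}: 60 + 84 = 144
  {#102, #103} + {#101, #104, #105}: 66 + 89 = 155
  … (15 splits in total)
  {#104} + {#101, #102, #103, #105}: 22 + 85 = 107  ← best
Best: vehicle 1 Base → #104 → Base = 22; vehicle 2 Base → #103 → #101 → #102 → #105 → Base = 85; combined 107.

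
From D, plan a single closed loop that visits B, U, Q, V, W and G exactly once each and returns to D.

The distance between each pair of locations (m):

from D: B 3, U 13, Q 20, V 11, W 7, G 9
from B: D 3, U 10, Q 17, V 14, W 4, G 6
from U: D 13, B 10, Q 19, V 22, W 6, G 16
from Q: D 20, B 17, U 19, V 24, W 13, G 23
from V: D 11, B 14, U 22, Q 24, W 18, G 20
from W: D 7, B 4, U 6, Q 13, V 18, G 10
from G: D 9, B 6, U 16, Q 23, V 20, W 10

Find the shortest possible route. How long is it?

Shortest round trip = 79 m.

D - B - U - Q - V - W - G - D: 3+10+19+24+18+10+9 = 93
D - B - U - Q - V - G - W - D: 3+10+19+24+20+10+7 = 93
D - B - U - Q - W - V - G - D: 3+10+19+13+18+20+9 = 92
D - B - U - Q - W - G - V - D: 3+10+19+13+10+20+11 = 86
D - B - U - Q - G - V - W - D: 3+10+19+23+20+18+7 = 100
D - B - U - Q - G - W - V - D: 3+10+19+23+10+18+11 = 94
D - B - U - V - Q - W - G - D: 3+10+22+24+13+10+9 = 91
D - B - U - V - Q - G - W - D: 3+10+22+24+23+10+7 = 99
… (352 more)
D - B - G - U - W - Q - V - D: 3+6+16+6+13+24+11 = 79  ← best
The minimum is 79.
One optimal route: D → B → G → U → W → Q → V → D (or its reverse).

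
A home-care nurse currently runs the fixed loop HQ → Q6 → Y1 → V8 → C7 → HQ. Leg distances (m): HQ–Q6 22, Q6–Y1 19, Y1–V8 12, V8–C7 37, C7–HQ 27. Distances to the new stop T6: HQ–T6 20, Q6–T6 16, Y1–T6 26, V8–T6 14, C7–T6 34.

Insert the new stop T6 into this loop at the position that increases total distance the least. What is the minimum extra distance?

Insertion cost between consecutive stops i–j is d(i,T6) + d(T6,j) − d(i,j):
  between HQ and Q6: 20 + 16 − 22 = 14
  between Q6 and Y1: 16 + 26 − 19 = 23
  between Y1 and V8: 26 + 14 − 12 = 28
  between V8 and C7: 14 + 34 − 37 = 11
  between C7 and HQ: 34 + 20 − 27 = 27
Cheapest insertion is between V8 and C7, adding 11.
New total = 117 + 11 = 128.

+11 m — insert T6 between V8 and C7.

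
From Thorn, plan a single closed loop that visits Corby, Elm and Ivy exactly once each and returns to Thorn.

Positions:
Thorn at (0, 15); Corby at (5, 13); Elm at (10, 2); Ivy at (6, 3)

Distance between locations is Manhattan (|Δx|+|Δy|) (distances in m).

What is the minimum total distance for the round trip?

Thorn → Corby → Elm → Ivy → Thorn: 7+16+5+18 = 46
Thorn → Corby → Ivy → Elm → Thorn: 7+11+5+23 = 46
Thorn → Elm → Corby → Ivy → Thorn: 23+16+11+18 = 68
The minimum is 46.
One optimal route: Thorn → Corby → Elm → Ivy → Thorn (or its reverse).

Shortest round trip = 46 m.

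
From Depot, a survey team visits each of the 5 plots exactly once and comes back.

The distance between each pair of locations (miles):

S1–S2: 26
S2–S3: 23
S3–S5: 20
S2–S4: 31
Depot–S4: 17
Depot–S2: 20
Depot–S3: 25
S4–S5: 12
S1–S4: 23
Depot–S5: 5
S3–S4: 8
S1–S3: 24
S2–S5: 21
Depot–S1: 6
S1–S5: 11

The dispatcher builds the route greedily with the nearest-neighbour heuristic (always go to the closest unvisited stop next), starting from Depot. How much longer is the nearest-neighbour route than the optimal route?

10 miles longer than the optimal tour.

From Depot: S5=5, S1=6, S4=17, S2=20, S3=25 → choose S5 (5).
From S5: S1=11, S4=12, S3=20, S2=21 → choose S1 (11).
From S1: S4=23, S3=24, S2=26 → choose S4 (23).
From S4: S3=8, S2=31 → choose S3 (8).
From S3: S2=23 → choose S2 (23).
NN route Depot → S5 → S1 → S4 → S3 → S2 → Depot costs 90.
Optimal: Depot → S1 → S2 → S3 → S4 → S5 → Depot costs 80 (by enumerating all 60 distinct tours).
Excess = 90 − 80 = 10.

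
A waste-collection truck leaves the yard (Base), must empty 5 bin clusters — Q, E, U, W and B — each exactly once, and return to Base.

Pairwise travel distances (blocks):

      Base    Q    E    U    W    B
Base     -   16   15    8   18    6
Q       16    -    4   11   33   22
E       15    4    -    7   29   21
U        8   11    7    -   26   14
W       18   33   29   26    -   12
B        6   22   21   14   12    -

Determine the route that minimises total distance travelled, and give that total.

Base→Q→E→U→W→B→Base: 16+4+7+26+12+6 = 71
Base→Q→E→U→B→W→Base: 16+4+7+14+12+18 = 71
Base→Q→E→W→U→B→Base: 16+4+29+26+14+6 = 95
Base→Q→E→W→B→U→Base: 16+4+29+12+14+8 = 83
Base→Q→E→B→U→W→Base: 16+4+21+14+26+18 = 99
Base→Q→E→B→W→U→Base: 16+4+21+12+26+8 = 87
Base→Q→U→E→W→B→Base: 16+11+7+29+12+6 = 81
Base→Q→U→E→B→W→Base: 16+11+7+21+12+18 = 85
Base→Q→U→W→E→B→Base: 16+11+26+29+21+6 = 109
Base→Q→U→W→B→E→Base: 16+11+26+12+21+15 = 101
Base→Q→U→B→E→W→Base: 16+11+14+21+29+18 = 109
Base→Q→U→B→W→E→Base: 16+11+14+12+29+15 = 97
Base→Q→W→E→U→B→Base: 16+33+29+7+14+6 = 105
Base→Q→W→E→B→U→Base: 16+33+29+21+14+8 = 121
… (46 more)
Base→U→Q→E→W→B→Base: 8+11+4+29+12+6 = 70  ← best
The minimum is 70.
One optimal route: Base → U → Q → E → W → B → Base (or its reverse).

70 blocks — the shortest possible round trip.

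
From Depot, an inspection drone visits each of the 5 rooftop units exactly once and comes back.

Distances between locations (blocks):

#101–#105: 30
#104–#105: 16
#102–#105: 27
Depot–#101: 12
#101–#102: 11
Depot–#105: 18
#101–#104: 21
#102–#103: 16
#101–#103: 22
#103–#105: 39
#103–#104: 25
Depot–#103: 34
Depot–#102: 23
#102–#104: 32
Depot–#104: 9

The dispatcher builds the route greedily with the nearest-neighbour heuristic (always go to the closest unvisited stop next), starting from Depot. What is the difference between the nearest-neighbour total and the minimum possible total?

From Depot: #104=9, #101=12, #105=18, #102=23, #103=34 → choose #104 (9).
From #104: #105=16, #101=21, #103=25, #102=32 → choose #105 (16).
From #105: #102=27, #101=30, #103=39 → choose #102 (27).
From #102: #101=11, #103=16 → choose #101 (11).
From #101: #103=22 → choose #103 (22).
NN route Depot → #104 → #105 → #102 → #101 → #103 → Depot costs 119.
Optimal: Depot → #101 → #102 → #103 → #104 → #105 → Depot costs 98 (by enumerating all 60 distinct tours).
Excess = 119 − 98 = 21.

The nearest-neighbour route is 21 blocks longer than optimal.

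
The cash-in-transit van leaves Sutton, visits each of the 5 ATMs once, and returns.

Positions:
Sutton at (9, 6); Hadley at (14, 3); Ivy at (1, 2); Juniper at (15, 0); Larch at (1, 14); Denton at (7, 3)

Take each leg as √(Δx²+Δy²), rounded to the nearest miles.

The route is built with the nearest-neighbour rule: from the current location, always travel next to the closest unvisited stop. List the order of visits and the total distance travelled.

Total distance 50 miles via the nearest-neighbour route Sutton → Denton → Ivy → Larch → Hadley → Juniper → Sutton.

From Sutton: distances to unvisited — Denton=4, Hadley=6, Juniper=8, Ivy=9, Larch=11. Nearest is Denton (4).
From Denton: distances to unvisited — Ivy=6, Hadley=7, Juniper=9, Larch=13. Nearest is Ivy (6).
From Ivy: distances to unvisited — Larch=12, Hadley=13, Juniper=14. Nearest is Larch (12).
From Larch: distances to unvisited — Hadley=17, Juniper=20. Nearest is Hadley (17).
From Hadley: distances to unvisited — Juniper=3. Nearest is Juniper (3).
Return Juniper→Sutton: 8.
Total = 4 + 6 + 12 + 17 + 3 + 8 = 50.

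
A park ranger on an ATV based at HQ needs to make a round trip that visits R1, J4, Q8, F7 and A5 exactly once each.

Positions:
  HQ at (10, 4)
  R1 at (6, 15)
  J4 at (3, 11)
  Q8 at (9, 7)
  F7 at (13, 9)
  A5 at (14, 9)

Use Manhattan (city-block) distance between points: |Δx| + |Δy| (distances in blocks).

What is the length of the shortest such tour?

Shortest round trip = 44 blocks.

There are 60 distinct closed tours to check (reversals are equivalent).
HQ→R1→J4→Q8→F7→A5→HQ: 15+7+10+6+1+9 = 48
HQ→R1→J4→Q8→A5→F7→HQ: 15+7+10+7+1+8 = 48
HQ→R1→J4→F7→Q8→A5→HQ: 15+7+12+6+7+9 = 56
HQ→R1→J4→F7→A5→Q8→HQ: 15+7+12+1+7+4 = 46
HQ→R1→J4→A5→Q8→F7→HQ: 15+7+13+7+6+8 = 56
HQ→R1→J4→A5→F7→Q8→HQ: 15+7+13+1+6+4 = 46
HQ→R1→Q8→J4→F7→A5→HQ: 15+11+10+12+1+9 = 58
HQ→R1→Q8→J4→A5→F7→HQ: 15+11+10+13+1+8 = 58
HQ→R1→Q8→F7→J4→A5→HQ: 15+11+6+12+13+9 = 66
HQ→R1→Q8→F7→A5→J4→HQ: 15+11+6+1+13+14 = 60
HQ→R1→Q8→A5→J4→F7→HQ: 15+11+7+13+12+8 = 66
HQ→R1→Q8→A5→F7→J4→HQ: 15+11+7+1+12+14 = 60
HQ→R1→F7→J4→Q8→A5→HQ: 15+13+12+10+7+9 = 66
HQ→R1→F7→J4→A5→Q8→HQ: 15+13+12+13+7+4 = 64
… (46 more)
HQ→Q8→R1→J4→F7→A5→HQ: 4+11+7+12+1+9 = 44  ← best
The minimum is 44.
One optimal route: HQ → Q8 → R1 → J4 → F7 → A5 → HQ (or its reverse).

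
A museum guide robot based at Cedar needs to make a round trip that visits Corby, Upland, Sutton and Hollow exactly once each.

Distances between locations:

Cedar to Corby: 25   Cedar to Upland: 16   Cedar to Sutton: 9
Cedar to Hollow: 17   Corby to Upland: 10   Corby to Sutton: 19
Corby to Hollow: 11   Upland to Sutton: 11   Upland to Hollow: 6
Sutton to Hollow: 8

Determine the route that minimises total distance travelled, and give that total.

Cedar → Corby → Upland → Sutton → Hollow → Cedar: 25+10+11+8+17 = 71
Cedar → Corby → Upland → Hollow → Sutton → Cedar: 25+10+6+8+9 = 58
Cedar → Corby → Sutton → Upland → Hollow → Cedar: 25+19+11+6+17 = 78
Cedar → Corby → Sutton → Hollow → Upland → Cedar: 25+19+8+6+16 = 74
Cedar → Corby → Hollow → Upland → Sutton → Cedar: 25+11+6+11+9 = 62
Cedar → Corby → Hollow → Sutton → Upland → Cedar: 25+11+8+11+16 = 71
Cedar → Upland → Corby → Sutton → Hollow → Cedar: 16+10+19+8+17 = 70
Cedar → Upland → Corby → Hollow → Sutton → Cedar: 16+10+11+8+9 = 54
Cedar → Upland → Sutton → Corby → Hollow → Cedar: 16+11+19+11+17 = 74
Cedar → Upland → Hollow → Corby → Sutton → Cedar: 16+6+11+19+9 = 61
Cedar → Sutton → Corby → Upland → Hollow → Cedar: 9+19+10+6+17 = 61
Cedar → Sutton → Upland → Corby → Hollow → Cedar: 9+11+10+11+17 = 58
The minimum is 54.
One optimal route: Cedar → Upland → Corby → Hollow → Sutton → Cedar (or its reverse).

54 — the shortest possible round trip.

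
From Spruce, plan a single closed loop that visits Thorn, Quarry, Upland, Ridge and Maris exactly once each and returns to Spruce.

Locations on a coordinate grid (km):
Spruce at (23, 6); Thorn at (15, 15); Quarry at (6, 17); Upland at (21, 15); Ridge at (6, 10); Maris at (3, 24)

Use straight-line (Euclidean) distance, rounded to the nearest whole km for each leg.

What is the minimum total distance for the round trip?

Minimum total distance: 62 km.

With 5 stops there are 5!/2 = 60 distinct round trips (a route and its reverse cost the same).
Spruce - Thorn - Quarry - Upland - Ridge - Maris - Spruce: 12+9+15+16+14+27 = 93
Spruce - Thorn - Quarry - Upland - Maris - Ridge - Spruce: 12+9+15+20+14+17 = 87
Spruce - Thorn - Quarry - Ridge - Upland - Maris - Spruce: 12+9+7+16+20+27 = 91
Spruce - Thorn - Quarry - Ridge - Maris - Upland - Spruce: 12+9+7+14+20+9 = 71
Spruce - Thorn - Quarry - Maris - Upland - Ridge - Spruce: 12+9+8+20+16+17 = 82
Spruce - Thorn - Quarry - Maris - Ridge - Upland - Spruce: 12+9+8+14+16+9 = 68
Spruce - Thorn - Upland - Quarry - Ridge - Maris - Spruce: 12+6+15+7+14+27 = 81
Spruce - Thorn - Upland - Quarry - Maris - Ridge - Spruce: 12+6+15+8+14+17 = 72
Spruce - Thorn - Upland - Ridge - Quarry - Maris - Spruce: 12+6+16+7+8+27 = 76
Spruce - Thorn - Upland - Ridge - Maris - Quarry - Spruce: 12+6+16+14+8+20 = 76
Spruce - Thorn - Upland - Maris - Quarry - Ridge - Spruce: 12+6+20+8+7+17 = 70
Spruce - Thorn - Upland - Maris - Ridge - Quarry - Spruce: 12+6+20+14+7+20 = 79
Spruce - Thorn - Ridge - Quarry - Upland - Maris - Spruce: 12+10+7+15+20+27 = 91
Spruce - Thorn - Ridge - Quarry - Maris - Upland - Spruce: 12+10+7+8+20+9 = 66
… (46 more)
Spruce - Upland - Thorn - Maris - Quarry - Ridge - Spruce: 9+6+15+8+7+17 = 62  ← best
The minimum is 62.
One optimal route: Spruce → Upland → Thorn → Maris → Quarry → Ridge → Spruce (or its reverse).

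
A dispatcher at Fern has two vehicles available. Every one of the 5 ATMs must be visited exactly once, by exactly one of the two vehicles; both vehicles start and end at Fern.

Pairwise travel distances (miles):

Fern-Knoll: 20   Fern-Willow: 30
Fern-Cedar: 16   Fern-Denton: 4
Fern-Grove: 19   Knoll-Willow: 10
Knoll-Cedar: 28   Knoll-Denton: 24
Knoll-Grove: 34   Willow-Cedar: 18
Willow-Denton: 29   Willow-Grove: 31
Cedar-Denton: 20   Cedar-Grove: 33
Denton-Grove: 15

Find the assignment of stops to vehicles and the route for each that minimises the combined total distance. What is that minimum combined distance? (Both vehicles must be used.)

102 miles — the smallest possible combined total.

There are 2^4 − 1 = 15 ways to divide the 5 stops into two non-empty groups. For each, the best each vehicle can do is its own shortest tour through its group:
  {Knoll} + {Willow, Cedar, Denton, Grove}: 40 + 84 = 124
  {Willow} + {Knoll, Cedar, Denton, Grove}: 60 + 97 = 157
  {Knoll, Willow} + {Cedar, Denton, Grove}: 60 + 68 = 128
  {Cedar} + {Knoll, Willow, Denton, Grove}: 32 + 80 = 112
  {Knoll, Cedar} + {Willow, Denton, Grove}: 64 + 80 = 144
  {Willow, Cedar} + {Knoll, Denton, Grove}: 64 + 73 = 137
  … (15 splits in total)
  {Knoll, Willow, Cedar} + {Denton, Grove}: 64 + 38 = 102  ← best
Best: vehicle 1 Fern → Knoll → Willow → Cedar → Fern = 64; vehicle 2 Fern → Denton → Grove → Fern = 38; combined 102.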